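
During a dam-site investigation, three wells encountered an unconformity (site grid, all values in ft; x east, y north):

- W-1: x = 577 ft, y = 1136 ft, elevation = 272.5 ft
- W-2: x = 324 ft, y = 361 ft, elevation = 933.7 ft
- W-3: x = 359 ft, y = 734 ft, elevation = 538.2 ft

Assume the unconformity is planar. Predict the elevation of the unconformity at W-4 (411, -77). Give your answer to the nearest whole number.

Let the plane be z = a·x + b·y + c.
W-2−W-1: −253a − 775b = 661.2;  W-3−W-1: −218a − 402b = 265.7.
Solving gives a = 0.89056, b = −1.14389.
Then c = 272.5 − a·577 − b·1136 = 1058.10.
At (411, -77): z = 366.0 + 88.1 + 1058.10 = 1512.2 ft.

1512 ft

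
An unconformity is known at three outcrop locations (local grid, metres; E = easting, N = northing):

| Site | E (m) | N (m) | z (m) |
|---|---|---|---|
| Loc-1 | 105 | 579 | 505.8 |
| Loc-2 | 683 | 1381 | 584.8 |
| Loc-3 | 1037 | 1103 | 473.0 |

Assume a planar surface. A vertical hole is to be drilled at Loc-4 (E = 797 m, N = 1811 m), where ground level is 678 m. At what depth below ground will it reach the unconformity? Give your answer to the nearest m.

Let the plane be z = a·E + b·N + c.
Loc-2−Loc-1: 578a + 802b = 79;  Loc-3−Loc-1: 932a + 524b = −32.8.
Solving gives a = −0.15228, b = 0.20825.
Then c = 505.8 − a·105 − b·579 = 401.21.
At (797, 1811): z_contact = −121.4 + 377.1 + 401.21 = 657.0 m.
Depth below ground = 678 − 657.0 = 21 m.

21 m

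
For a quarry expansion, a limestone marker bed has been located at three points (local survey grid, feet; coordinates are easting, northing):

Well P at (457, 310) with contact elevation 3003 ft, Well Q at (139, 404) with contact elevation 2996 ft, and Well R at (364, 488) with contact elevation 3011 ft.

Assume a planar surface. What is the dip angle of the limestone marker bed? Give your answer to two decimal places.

Let the plane be z = a·easting + b·northing + c.
Well Q−Well P: −318a + 94b = −7;  Well R−Well P: −93a + 178b = 8.
Solving gives a = 0.04175, b = 0.06675.
Gradient magnitude |∇z| = √(a² + b²) = √(0.00174 + 0.00446) = 0.07873.
True dip = arctan(0.07873) = 4.50°, dipping toward SSW (azimuth ≈ 212°).

4.50°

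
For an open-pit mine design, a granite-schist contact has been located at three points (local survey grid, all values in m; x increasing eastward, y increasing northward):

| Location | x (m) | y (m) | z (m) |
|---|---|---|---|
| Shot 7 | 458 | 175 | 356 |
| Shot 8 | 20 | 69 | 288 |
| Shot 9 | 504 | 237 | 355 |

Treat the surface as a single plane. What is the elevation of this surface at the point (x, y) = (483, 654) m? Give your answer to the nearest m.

Let the plane be z = a·x + b·y + c.
Shot 8−Shot 7: −438a − 106b = −68;  Shot 9−Shot 7: 46a + 62b = −1.
Solving gives a = 0.19399, b = −0.16005.
Then c = 356 − a·458 − b·175 = 295.16.
At (483, 654): z = 93.7 − 104.7 + 295.16 = 284.2 m.

284 m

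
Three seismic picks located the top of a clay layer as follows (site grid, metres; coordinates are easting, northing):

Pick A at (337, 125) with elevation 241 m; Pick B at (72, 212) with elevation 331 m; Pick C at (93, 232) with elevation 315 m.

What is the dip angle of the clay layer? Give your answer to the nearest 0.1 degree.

29.1°

Two edge vectors: Pick A→Pick B = (-265, 87, 90), Pick A→Pick C = (-244, 107, 74).
Normal n = (Pick A→Pick B) × (Pick A→Pick C) = (-3192, -2350, -7127).
So ∂z/∂easting = −n_x/n_z = −0.44787 and ∂z/∂northing = −n_y/n_z = −0.32973.
Gradient magnitude |∇z| = √(a² + b²) = √(0.20059 + 0.10872) = 0.55616.
True dip = arctan(0.55616) = 29.1°, dipping toward NE (azimuth ≈ 054°).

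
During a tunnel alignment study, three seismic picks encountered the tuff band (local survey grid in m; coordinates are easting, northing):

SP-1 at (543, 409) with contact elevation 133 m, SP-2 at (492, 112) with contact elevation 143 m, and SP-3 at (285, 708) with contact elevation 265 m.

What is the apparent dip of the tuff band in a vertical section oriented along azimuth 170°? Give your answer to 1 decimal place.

Let the plane be z = a·easting + b·northing + c.
SP-2−SP-1: −51a − 297b = 10;  SP-3−SP-1: −258a + 299b = 132.
Solving gives a = −0.45925, b = 0.04519.
Unit vector along 170° is (sin 170°, cos 170°) = (0.1736, -0.9848).
Slope in that direction = a·(0.1736) + b·(-0.9848) = −0.12425.
Apparent dip = arctan|0.12425| = 7.1° (true dip is 24.8°, so apparent ≤ true as expected).

7.1°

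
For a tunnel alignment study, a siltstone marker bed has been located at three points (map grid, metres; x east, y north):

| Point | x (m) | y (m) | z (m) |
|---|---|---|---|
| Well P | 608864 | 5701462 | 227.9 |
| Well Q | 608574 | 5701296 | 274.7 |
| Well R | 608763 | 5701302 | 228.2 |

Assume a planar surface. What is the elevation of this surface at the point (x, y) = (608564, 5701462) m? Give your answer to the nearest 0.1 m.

303.2 m

Let the plane be z = a·x + b·y + c.
Well Q−Well P: −290a − 166b = 46.8;  Well R−Well P: −101a − 160b = 0.3.
Solving gives a = −0.251002227, b = 0.156570156.
Then c = 227.9 − a·608864 − b·5701462 = −739624.67.
At (608564, 5701462): z = −152750.9 + 892678.8 − 739624.67 = 303.2 m.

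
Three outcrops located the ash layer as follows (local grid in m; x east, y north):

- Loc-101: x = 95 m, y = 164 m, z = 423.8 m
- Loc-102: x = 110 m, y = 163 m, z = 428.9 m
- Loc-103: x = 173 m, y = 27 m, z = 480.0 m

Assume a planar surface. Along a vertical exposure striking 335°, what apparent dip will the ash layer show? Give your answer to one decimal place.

Let the plane be z = a·x + b·y + c.
Loc-102−Loc-101: 15a − 1b = 5.1;  Loc-103−Loc-101: 78a − 137b = 56.2.
Solving gives a = 0.32499, b = −0.22519.
Unit vector along 335° is (sin 335°, cos 335°) = (-0.4226, 0.9063).
Slope in that direction = a·(-0.4226) + b·(0.9063) = −0.34144.
Apparent dip = arctan|0.34144| = 18.9° (true dip is 21.6°, so apparent ≤ true as expected).

18.9°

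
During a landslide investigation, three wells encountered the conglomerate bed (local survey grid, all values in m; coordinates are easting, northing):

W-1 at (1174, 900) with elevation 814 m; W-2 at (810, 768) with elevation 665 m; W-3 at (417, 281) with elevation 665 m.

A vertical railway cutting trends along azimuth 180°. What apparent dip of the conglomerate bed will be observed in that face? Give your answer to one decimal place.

25.0°

Let the plane be z = a·easting + b·northing + c.
W-2−W-1: −364a − 132b = −149;  W-3−W-1: −757a − 619b = −149.
Solving gives a = 0.57869, b = −0.46699.
Unit vector along 180° is (sin 180°, cos 180°) = (0.0000, -1.0000).
Slope in that direction = a·(0.0000) + b·(-1.0000) = 0.46699.
Apparent dip = arctan|0.46699| = 25.0° (true dip is 36.6°, so apparent ≤ true as expected).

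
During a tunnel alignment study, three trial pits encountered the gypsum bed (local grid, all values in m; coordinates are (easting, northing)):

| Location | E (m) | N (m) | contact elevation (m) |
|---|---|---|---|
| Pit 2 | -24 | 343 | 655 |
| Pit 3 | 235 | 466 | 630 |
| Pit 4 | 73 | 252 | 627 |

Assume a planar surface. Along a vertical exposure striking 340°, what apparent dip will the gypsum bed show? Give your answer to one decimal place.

10.4°

Two edge vectors: Pit 2→Pit 3 = (259, 123, -25), Pit 2→Pit 4 = (97, -91, -28).
Normal n = (Pit 2→Pit 3) × (Pit 2→Pit 4) = (-5719, 4827, -35500).
So ∂z/∂E = −n_x/n_z = −0.16110 and ∂z/∂N = −n_y/n_z = 0.13597.
Unit vector along 340° is (sin 340°, cos 340°) = (-0.3420, 0.9397).
Slope in that direction = a·(-0.3420) + b·(0.9397) = 0.18287.
Apparent dip = arctan|0.18287| = 10.4° (true dip is 11.9°, so apparent ≤ true as expected).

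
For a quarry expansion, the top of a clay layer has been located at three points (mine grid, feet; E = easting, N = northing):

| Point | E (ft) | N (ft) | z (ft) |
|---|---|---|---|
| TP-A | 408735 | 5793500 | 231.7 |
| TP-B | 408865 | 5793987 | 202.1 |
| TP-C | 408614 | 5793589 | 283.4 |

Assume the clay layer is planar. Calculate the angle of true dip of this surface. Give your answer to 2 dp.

Two edge vectors: TP-A→TP-B = (130, 487, -29.6), TP-A→TP-C = (-121, 89, 51.7).
Normal n = (TP-A→TP-B) × (TP-A→TP-C) = (27812.3, -3139.4, 70497).
So ∂z/∂E = −n_x/n_z = −0.39452 and ∂z/∂N = −n_y/n_z = 0.04453.
Gradient magnitude |∇z| = √(a² + b²) = √(0.15564 + 0.00198) = 0.39702.
True dip = arctan(0.39702) = 21.65°, dipping toward E (azimuth ≈ 096°).

21.65°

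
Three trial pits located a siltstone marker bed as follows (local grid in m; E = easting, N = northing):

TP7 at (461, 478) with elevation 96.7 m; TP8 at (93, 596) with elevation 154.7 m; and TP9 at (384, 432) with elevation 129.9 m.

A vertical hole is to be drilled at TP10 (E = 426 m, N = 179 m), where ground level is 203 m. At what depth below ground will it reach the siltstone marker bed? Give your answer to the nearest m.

8 m

Let the plane be z = a·E + b·N + c.
TP8−TP7: −368a + 118b = 58;  TP9−TP7: −77a − 46b = 33.2.
Solving gives a = −0.25316, b = −0.29798.
Then c = 96.7 − a·461 − b·478 = 355.84.
At (426, 179): z_contact = −107.8 − 53.3 + 355.84 = 194.7 m.
Depth below ground = 203 − 194.7 = 8 m.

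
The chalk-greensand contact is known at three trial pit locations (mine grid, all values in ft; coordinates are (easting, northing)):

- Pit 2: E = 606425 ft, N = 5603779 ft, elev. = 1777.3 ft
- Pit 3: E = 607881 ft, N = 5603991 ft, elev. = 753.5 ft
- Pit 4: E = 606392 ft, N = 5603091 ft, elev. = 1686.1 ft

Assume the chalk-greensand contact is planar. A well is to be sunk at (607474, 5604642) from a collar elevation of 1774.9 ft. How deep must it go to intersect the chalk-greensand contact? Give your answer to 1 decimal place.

Let the plane be z = a·E + b·N + c.
Pit 3−Pit 2: 1456a + 212b = −1023.8;  Pit 4−Pit 2: −33a − 688b = −91.2.
Solving gives a = −0.727541489, b = 0.167454752.
Then c = 1777.3 − a·606425 − b·5603779 = −495402.77.
At (607474, 5604642): z_contact = −441962.54 + 938523.93 − 495402.77 = 1158.62 ft.
Depth below ground = 1774.9 − 1158.62 = 616.3 ft.

616.3 ft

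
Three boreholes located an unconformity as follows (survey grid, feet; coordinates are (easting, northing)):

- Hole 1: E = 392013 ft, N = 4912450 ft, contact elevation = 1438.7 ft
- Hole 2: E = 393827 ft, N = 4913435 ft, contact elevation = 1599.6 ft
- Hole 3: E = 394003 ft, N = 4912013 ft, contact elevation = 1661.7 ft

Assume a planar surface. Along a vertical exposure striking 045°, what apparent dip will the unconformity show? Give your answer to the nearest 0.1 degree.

3.0°

Two edge vectors: Hole 1→Hole 2 = (1814, 985, 160.9), Hole 1→Hole 3 = (1990, -437, 223).
Normal n = (Hole 1→Hole 2) × (Hole 1→Hole 3) = (289968.3, -84331, -2752868).
So ∂z/∂E = −n_x/n_z = 0.10533 and ∂z/∂N = −n_y/n_z = −0.03063.
Unit vector along 045° is (sin 45°, cos 45°) = (0.7071, 0.7071).
Slope in that direction = a·(0.7071) + b·(0.7071) = 0.05282.
Apparent dip = arctan|0.05282| = 3.0° (true dip is 6.3°, so apparent ≤ true as expected).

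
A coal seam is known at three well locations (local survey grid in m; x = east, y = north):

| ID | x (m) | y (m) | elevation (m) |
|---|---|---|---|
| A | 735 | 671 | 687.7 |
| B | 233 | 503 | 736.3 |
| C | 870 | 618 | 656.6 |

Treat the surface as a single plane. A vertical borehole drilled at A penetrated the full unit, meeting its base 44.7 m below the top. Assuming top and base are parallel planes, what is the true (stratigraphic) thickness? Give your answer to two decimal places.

Let the plane be z = a·x + b·y + c.
B−A: −502a − 168b = 48.6;  C−A: 135a − 53b = −31.1.
Solving gives a = −0.15827, b = 0.18365.
|∇z| = √(a²+b²) = 0.24244, so dip δ = arctan(0.24244) = 13.63°.
True thickness = vertical thickness × cos δ = 44.7 × cos 13.63° = 43.44 m.

43.44 m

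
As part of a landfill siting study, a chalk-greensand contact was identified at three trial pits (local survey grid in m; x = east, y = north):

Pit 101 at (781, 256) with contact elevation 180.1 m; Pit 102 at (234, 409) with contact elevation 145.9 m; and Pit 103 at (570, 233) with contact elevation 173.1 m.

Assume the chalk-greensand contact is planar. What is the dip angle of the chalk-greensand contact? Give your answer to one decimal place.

4.9°

Two edge vectors: Pit 101→Pit 102 = (-547, 153, -34.2), Pit 101→Pit 103 = (-211, -23, -7).
Normal n = (Pit 101→Pit 102) × (Pit 101→Pit 103) = (-1857.6, 3387.2, 44864).
So ∂z/∂x = −n_x/n_z = 0.04141 and ∂z/∂y = −n_y/n_z = −0.07550.
Gradient magnitude |∇z| = √(a² + b²) = √(0.00171 + 0.00570) = 0.08611.
True dip = arctan(0.08611) = 4.9°, dipping toward NNW (azimuth ≈ 331°).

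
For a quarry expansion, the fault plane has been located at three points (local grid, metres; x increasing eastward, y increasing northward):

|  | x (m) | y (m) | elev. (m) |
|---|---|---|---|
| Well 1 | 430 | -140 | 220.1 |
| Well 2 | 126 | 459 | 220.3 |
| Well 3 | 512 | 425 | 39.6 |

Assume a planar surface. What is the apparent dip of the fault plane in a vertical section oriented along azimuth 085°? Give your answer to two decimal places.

27.01°

Two edge vectors: Well 1→Well 2 = (-304, 599, 0.2), Well 1→Well 3 = (82, 565, -180.5).
Normal n = (Well 1→Well 2) × (Well 1→Well 3) = (-108232.5, -54855.6, -220878).
So ∂z/∂x = −n_x/n_z = −0.49001 and ∂z/∂y = −n_y/n_z = −0.24835.
Unit vector along 085° is (sin 85°, cos 85°) = (0.9962, 0.0872).
Slope in that direction = a·(0.9962) + b·(0.0872) = −0.50979.
Apparent dip = arctan|0.50979| = 27.01° (true dip is 28.8°, so apparent ≤ true as expected).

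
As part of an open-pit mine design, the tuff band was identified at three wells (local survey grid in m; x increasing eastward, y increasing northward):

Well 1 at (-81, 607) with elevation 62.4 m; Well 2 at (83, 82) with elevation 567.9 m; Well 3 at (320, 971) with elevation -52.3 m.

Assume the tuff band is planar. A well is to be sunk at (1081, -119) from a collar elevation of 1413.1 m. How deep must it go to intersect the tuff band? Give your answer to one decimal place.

223.3 m

Let the plane be z = a·x + b·y + c.
Well 2−Well 1: 164a − 525b = 505.5;  Well 3−Well 1: 401a + 364b = −114.7.
Solving gives a = 0.458086, b = −0.819760.
Then c = 62.4 − a·-81 − b·607 = 597.10.
At (1081, -119): z_contact = 495.19 + 97.55 + 597.10 = 1189.84 m.
Depth below ground = 1413.1 − 1189.84 = 223.3 m.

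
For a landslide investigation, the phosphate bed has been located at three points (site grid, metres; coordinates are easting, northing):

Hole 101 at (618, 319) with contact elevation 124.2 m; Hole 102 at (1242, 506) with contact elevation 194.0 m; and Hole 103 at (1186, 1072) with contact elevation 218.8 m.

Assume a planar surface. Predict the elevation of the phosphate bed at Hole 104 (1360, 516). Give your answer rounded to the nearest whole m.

206 m

Two edge vectors: Hole 101→Hole 102 = (624, 187, 69.8), Hole 101→Hole 103 = (568, 753, 94.6).
Normal n = (Hole 101→Hole 102) × (Hole 101→Hole 103) = (-34869.2, -19384, 363656).
So ∂z/∂easting = −n_x/n_z = 0.09589 and ∂z/∂northing = −n_y/n_z = 0.05330.
Intercept c from Hole 101: 124.2 − 59.26 − 17.00 = 47.94.
At (1360, 516): z = 130.4 + 27.5 + 47.94 = 205.8 m.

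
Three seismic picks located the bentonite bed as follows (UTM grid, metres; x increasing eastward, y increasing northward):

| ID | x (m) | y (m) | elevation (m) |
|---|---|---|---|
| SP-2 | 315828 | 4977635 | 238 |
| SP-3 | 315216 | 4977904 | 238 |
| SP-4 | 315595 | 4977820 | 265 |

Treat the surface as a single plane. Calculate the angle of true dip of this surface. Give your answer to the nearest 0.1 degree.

Let the plane be z = a·x + b·y + c.
SP-3−SP-2: −612a + 269b = 0;  SP-4−SP-2: −233a + 185b = 27.
Solving gives a = 0.14370, b = 0.32693.
Gradient magnitude |∇z| = √(a² + b²) = √(0.02065 + 0.10688) = 0.35712.
True dip = arctan(0.35712) = 19.7°, dipping toward SSW (azimuth ≈ 204°).

19.7°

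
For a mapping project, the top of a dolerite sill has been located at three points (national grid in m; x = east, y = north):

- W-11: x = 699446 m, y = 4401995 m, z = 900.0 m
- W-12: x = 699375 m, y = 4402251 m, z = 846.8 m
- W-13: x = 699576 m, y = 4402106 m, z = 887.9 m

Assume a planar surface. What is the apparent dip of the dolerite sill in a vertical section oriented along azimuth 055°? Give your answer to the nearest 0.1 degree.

3.0°

Let the plane be z = a·x + b·y + c.
W-12−W-11: −71a + 256b = −53.2;  W-13−W-11: 130a + 111b = −12.1.
Solving gives a = 0.06821, b = −0.18889.
Unit vector along 055° is (sin 55°, cos 55°) = (0.8192, 0.5736).
Slope in that direction = a·(0.8192) + b·(0.5736) = −0.05247.
Apparent dip = arctan|0.05247| = 3.0° (true dip is 11.4°, so apparent ≤ true as expected).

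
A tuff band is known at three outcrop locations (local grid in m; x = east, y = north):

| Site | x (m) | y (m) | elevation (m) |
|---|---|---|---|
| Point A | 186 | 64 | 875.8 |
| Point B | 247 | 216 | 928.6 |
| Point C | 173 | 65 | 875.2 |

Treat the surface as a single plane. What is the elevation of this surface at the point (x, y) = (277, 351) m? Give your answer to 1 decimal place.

973.8 m

Two edge vectors: Point A→Point B = (61, 152, 52.8), Point A→Point C = (-13, 1, -0.6).
Normal n = (Point A→Point B) × (Point A→Point C) = (-144, -649.8, 2037).
So ∂z/∂x = −n_x/n_z = 0.07069 and ∂z/∂y = −n_y/n_z = 0.31900.
Intercept c from Point A: 875.8 − 13.15 − 20.42 = 842.24.
At (277, 351): z = 19.6 + 112.0 + 842.24 = 973.8 m.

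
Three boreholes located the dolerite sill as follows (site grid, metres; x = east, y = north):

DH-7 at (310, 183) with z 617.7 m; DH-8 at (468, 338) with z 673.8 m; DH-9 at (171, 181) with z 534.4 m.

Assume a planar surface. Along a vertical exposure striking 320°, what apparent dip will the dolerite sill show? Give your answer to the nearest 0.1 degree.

Let the plane be z = a·x + b·y + c.
DH-8−DH-7: 158a + 155b = 56.1;  DH-9−DH-7: −139a − 2b = −83.3.
Solving gives a = 0.60292, b = −0.25265.
Unit vector along 320° is (sin 320°, cos 320°) = (-0.6428, 0.7660).
Slope in that direction = a·(-0.6428) + b·(0.7660) = −0.58109.
Apparent dip = arctan|0.58109| = 30.2° (true dip is 33.2°, so apparent ≤ true as expected).

30.2°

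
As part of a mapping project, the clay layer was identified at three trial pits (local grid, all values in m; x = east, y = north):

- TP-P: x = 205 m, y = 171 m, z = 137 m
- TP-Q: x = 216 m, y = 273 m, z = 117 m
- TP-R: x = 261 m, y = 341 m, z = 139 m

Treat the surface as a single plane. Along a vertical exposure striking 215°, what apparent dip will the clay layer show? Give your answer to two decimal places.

Two edge vectors: TP-P→TP-Q = (11, 102, -20), TP-P→TP-R = (56, 170, 2).
Normal n = (TP-P→TP-Q) × (TP-P→TP-R) = (3604, -1142, -3842).
So ∂z/∂x = −n_x/n_z = 0.93805 and ∂z/∂y = −n_y/n_z = −0.29724.
Unit vector along 215° is (sin 215°, cos 215°) = (-0.5736, -0.8192).
Slope in that direction = a·(-0.5736) + b·(-0.8192) = −0.29456.
Apparent dip = arctan|0.29456| = 16.41° (true dip is 44.5°, so apparent ≤ true as expected).

16.41°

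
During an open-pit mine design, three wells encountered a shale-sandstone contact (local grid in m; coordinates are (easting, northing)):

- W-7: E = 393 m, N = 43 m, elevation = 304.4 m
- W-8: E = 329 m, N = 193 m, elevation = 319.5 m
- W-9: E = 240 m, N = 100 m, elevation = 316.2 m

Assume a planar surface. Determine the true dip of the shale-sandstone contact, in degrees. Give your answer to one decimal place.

5.3°

Two edge vectors: W-7→W-8 = (-64, 150, 15.1), W-7→W-9 = (-153, 57, 11.8).
Normal n = (W-7→W-8) × (W-7→W-9) = (909.3, -1555.1, 19302).
So ∂z/∂E = −n_x/n_z = −0.04711 and ∂z/∂N = −n_y/n_z = 0.08057.
Gradient magnitude |∇z| = √(a² + b²) = √(0.00222 + 0.00649) = 0.09333.
True dip = arctan(0.09333) = 5.3°, dipping toward SSE (azimuth ≈ 150°).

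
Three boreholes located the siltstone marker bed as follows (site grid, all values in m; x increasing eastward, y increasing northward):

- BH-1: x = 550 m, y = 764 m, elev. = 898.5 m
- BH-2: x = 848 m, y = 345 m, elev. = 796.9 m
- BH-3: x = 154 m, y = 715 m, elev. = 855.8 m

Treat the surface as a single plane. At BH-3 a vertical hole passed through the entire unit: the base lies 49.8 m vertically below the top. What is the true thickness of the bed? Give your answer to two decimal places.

Two edge vectors: BH-1→BH-2 = (298, -419, -101.6), BH-1→BH-3 = (-396, -49, -42.7).
Normal n = (BH-1→BH-2) × (BH-1→BH-3) = (12912.9, 52958.2, -180526).
So ∂z/∂x = −n_x/n_z = 0.07153 and ∂z/∂y = −n_y/n_z = 0.29335.
|∇z| = √(a²+b²) = 0.30195, so dip δ = arctan(0.30195) = 16.80°.
True thickness = vertical thickness × cos δ = 49.8 × cos 16.80° = 47.67 m.

47.67 m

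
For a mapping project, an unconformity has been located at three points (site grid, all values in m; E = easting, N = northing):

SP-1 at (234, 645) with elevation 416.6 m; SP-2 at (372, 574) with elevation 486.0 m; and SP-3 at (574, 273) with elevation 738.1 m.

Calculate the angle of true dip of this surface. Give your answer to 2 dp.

37.65°

Let the plane be z = a·E + b·N + c.
SP-2−SP-1: 138a − 71b = 69.4;  SP-3−SP-1: 340a − 372b = 321.5.
Solving gives a = 0.10995, b = −0.76375.
Gradient magnitude |∇z| = √(a² + b²) = √(0.01209 + 0.58332) = 0.77163.
True dip = arctan(0.77163) = 37.65°, dipping toward N (azimuth ≈ 352°).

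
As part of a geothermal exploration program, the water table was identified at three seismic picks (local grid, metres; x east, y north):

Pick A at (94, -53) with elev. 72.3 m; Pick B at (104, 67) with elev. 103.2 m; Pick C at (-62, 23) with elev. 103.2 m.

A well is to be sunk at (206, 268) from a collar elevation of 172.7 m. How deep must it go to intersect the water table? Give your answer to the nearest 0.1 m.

23.7 m

Two edge vectors: Pick A→Pick B = (10, 120, 30.9), Pick A→Pick C = (-156, 76, 30.9).
Normal n = (Pick A→Pick B) × (Pick A→Pick C) = (1359.6, -5129.4, 19480).
So ∂z/∂x = −n_x/n_z = −0.06979 and ∂z/∂y = −n_y/n_z = 0.26332.
Intercept c from Pick A: 72.3 + 6.56 + 13.96 = 92.82.
At (206, 268): z_contact = −14.38 + 70.57 + 92.82 = 149.01 m.
Depth below ground = 172.7 − 149.01 = 23.7 m.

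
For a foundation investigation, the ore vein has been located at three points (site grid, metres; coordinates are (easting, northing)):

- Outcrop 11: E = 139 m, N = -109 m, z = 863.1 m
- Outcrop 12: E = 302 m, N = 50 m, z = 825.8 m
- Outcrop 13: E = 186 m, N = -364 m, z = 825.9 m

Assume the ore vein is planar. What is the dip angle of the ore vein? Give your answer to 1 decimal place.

Two edge vectors: Outcrop 11→Outcrop 12 = (163, 159, -37.3), Outcrop 11→Outcrop 13 = (47, -255, -37.2).
Normal n = (Outcrop 11→Outcrop 12) × (Outcrop 11→Outcrop 13) = (-15426.3, 4310.5, -49038).
So ∂z/∂E = −n_x/n_z = −0.31458 and ∂z/∂N = −n_y/n_z = 0.08790.
Gradient magnitude |∇z| = √(a² + b²) = √(0.09896 + 0.00773) = 0.32663.
True dip = arctan(0.32663) = 18.1°, dipping toward ESE (azimuth ≈ 106°).

18.1°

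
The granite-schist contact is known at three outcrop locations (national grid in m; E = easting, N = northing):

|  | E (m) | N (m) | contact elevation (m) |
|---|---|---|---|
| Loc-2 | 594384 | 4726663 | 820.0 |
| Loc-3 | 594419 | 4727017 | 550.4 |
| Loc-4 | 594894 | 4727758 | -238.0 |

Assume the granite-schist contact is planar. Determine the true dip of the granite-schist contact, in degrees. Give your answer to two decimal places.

41.99°

Two edge vectors: Loc-2→Loc-3 = (35, 354, -269.6), Loc-2→Loc-4 = (510, 1095, -1058).
Normal n = (Loc-2→Loc-3) × (Loc-2→Loc-4) = (-79320, -100466, -142215).
So ∂z/∂E = −n_x/n_z = −0.55775 and ∂z/∂N = −n_y/n_z = −0.70644.
Gradient magnitude |∇z| = √(a² + b²) = √(0.31108 + 0.49905) = 0.90008.
True dip = arctan(0.90008) = 41.99°, dipping toward NE (azimuth ≈ 038°).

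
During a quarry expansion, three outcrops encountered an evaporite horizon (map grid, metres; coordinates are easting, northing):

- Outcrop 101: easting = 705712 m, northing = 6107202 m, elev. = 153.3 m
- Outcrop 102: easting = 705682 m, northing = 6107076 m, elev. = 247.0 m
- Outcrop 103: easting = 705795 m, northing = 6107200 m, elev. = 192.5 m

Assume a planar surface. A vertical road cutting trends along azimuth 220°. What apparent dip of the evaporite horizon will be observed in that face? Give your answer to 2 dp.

19.88°

Two edge vectors: Outcrop 101→Outcrop 102 = (-30, -126, 93.7), Outcrop 101→Outcrop 103 = (83, -2, 39.2).
Normal n = (Outcrop 101→Outcrop 102) × (Outcrop 101→Outcrop 103) = (-4751.8, 8953.1, 10518).
So ∂z/∂easting = −n_x/n_z = 0.45178 and ∂z/∂northing = −n_y/n_z = −0.85122.
Unit vector along 220° is (sin 220°, cos 220°) = (-0.6428, -0.7660).
Slope in that direction = a·(-0.6428) + b·(-0.7660) = 0.36167.
Apparent dip = arctan|0.36167| = 19.88° (true dip is 43.9°, so apparent ≤ true as expected).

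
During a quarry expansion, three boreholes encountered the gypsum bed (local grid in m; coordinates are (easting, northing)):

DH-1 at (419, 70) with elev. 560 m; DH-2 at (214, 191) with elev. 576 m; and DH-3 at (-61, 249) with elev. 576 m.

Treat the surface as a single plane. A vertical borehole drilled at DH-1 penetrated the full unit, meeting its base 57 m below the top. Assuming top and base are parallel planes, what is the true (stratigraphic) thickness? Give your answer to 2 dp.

55.78 m

Let the plane be z = a·E + b·N + c.
DH-2−DH-1: −205a + 121b = 16;  DH-3−DH-1: −480a + 179b = 16.
Solving gives a = 0.04339, b = 0.20575.
|∇z| = √(a²+b²) = 0.21028, so dip δ = arctan(0.21028) = 11.88°.
True thickness = vertical thickness × cos δ = 57 × cos 11.88° = 55.78 m.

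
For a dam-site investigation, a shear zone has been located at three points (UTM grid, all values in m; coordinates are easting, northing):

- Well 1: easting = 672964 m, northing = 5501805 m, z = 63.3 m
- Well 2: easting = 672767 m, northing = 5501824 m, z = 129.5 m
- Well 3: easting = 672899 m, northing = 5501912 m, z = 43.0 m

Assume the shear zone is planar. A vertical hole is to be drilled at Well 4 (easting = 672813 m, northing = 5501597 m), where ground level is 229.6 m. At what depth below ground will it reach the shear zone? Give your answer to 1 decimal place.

Let the plane be z = a·easting + b·northing + c.
Well 2−Well 1: −197a + 19b = 66.2;  Well 3−Well 1: −65a + 107b = −20.3.
Solving gives a = −0.376390849, b = −0.418368273.
Then c = 63.3 − a·672964 − b·5501805 = 2555141.44.
At (672813, 5501597): z_contact = −253240.66 − 2301693.63 + 2555141.44 = 207.16 m.
Depth below ground = 229.6 − 207.16 = 22.4 m.

22.4 m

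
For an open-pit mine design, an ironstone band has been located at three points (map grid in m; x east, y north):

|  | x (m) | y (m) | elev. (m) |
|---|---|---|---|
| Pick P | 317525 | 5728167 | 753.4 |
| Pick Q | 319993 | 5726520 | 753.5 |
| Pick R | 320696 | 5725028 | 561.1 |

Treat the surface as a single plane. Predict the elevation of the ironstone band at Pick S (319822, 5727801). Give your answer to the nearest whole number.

Let the plane be z = a·x + b·y + c.
Pick Q−Pick P: 2468a − 1647b = 0.1;  Pick R−Pick P: 3171a − 3139b = −192.3.
Solving gives a = 0.12558632, b = 0.18812814.
Then c = 753.4 − a·317525 − b·5728167 = −1116752.80.
At (319822, 5727801): z = 40165.3 + 1077560.6 − 1116752.80 = 973.0 m.

973 m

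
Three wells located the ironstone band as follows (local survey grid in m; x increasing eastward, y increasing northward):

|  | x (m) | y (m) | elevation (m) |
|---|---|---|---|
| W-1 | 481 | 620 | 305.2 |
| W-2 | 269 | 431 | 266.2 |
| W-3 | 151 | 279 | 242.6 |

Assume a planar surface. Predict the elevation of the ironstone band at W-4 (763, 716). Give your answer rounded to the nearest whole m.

351 m

Let the plane be z = a·x + b·y + c.
W-2−W-1: −212a − 189b = −39;  W-3−W-1: −330a − 341b = −62.6.
Solving gives a = 0.14791, b = 0.04044.
Then c = 305.2 − a·481 − b·620 = 208.98.
At (763, 716): z = 112.9 + 29.0 + 208.98 = 350.8 m.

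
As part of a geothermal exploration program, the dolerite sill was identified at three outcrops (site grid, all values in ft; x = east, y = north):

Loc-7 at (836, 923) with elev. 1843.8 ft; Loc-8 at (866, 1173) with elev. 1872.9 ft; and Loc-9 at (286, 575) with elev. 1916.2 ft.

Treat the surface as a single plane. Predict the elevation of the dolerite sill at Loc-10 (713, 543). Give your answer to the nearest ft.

Let the plane be z = a·x + b·y + c.
Loc-8−Loc-7: 30a + 250b = 29.1;  Loc-9−Loc-7: −550a − 348b = 72.4.
Solving gives a = −0.22215, b = 0.14306.
Then c = 1843.8 − a·836 − b·923 = 1897.48.
At (713, 543): z = −158.4 + 77.7 + 1897.48 = 1816.8 ft.

1817 ft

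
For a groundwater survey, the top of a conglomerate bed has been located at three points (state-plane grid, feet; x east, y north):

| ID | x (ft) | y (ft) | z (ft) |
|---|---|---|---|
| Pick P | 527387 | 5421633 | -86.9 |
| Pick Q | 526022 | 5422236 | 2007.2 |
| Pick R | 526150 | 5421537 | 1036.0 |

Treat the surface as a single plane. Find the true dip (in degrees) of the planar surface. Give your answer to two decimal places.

57.46°

Two edge vectors: Pick P→Pick Q = (-1365, 603, 2094.1), Pick P→Pick R = (-1237, -96, 1122.9).
Normal n = (Pick P→Pick Q) × (Pick P→Pick R) = (878142.3, -1057643.2, 876951).
So ∂z/∂x = −n_x/n_z = −1.00136 and ∂z/∂y = −n_y/n_z = 1.20605.
Gradient magnitude |∇z| = √(a² + b²) = √(1.00272 + 1.45455) = 1.56757.
True dip = arctan(1.56757) = 57.46°, dipping toward SE (azimuth ≈ 140°).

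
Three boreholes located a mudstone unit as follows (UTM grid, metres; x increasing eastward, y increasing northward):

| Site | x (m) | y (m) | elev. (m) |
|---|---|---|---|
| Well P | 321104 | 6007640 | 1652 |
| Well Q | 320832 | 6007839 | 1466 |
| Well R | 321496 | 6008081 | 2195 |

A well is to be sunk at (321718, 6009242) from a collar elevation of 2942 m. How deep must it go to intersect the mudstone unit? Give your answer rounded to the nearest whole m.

Let the plane be z = a·x + b·y + c.
Well Q−Well P: −272a + 199b = −186;  Well R−Well P: 392a + 441b = 543.
Solving gives a = 0.96020913, b = 0.37777329.
Then c = 1652 − a·321104 − b·6007640 = −2576200.91.
At (321718, 6009242): z_contact = 308916.6 + 2270131.1 − 2576200.91 = 2846.8 m.
Depth below ground = 2942 − 2846.8 = 95 m.

95 m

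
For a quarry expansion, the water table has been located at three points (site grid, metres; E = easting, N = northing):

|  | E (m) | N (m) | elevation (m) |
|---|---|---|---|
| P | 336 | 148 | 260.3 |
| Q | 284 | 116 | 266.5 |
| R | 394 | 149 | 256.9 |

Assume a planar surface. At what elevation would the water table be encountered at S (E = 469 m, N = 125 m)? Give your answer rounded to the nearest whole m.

Let the plane be z = a·E + b·N + c.
Q−P: −52a − 32b = 6.2;  R−P: 58a + 1b = −3.4.
Solving gives a = −0.05687, b = −0.10133.
Then c = 260.3 − a·336 − b·148 = 294.41.
At (469, 125): z = −26.7 − 12.7 + 294.41 = 255.1 m.

255 m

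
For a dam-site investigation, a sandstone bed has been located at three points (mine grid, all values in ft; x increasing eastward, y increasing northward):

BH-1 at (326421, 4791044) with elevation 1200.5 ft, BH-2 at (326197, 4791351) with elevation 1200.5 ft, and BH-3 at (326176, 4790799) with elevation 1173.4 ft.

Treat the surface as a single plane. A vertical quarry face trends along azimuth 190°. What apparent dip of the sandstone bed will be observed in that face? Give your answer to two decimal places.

3.27°

Two edge vectors: BH-1→BH-2 = (-224, 307, 0), BH-1→BH-3 = (-245, -245, -27.1).
Normal n = (BH-1→BH-2) × (BH-1→BH-3) = (-8319.7, -6070.4, 130095).
So ∂z/∂x = −n_x/n_z = 0.06395 and ∂z/∂y = −n_y/n_z = 0.04666.
Unit vector along 190° is (sin 190°, cos 190°) = (-0.1736, -0.9848).
Slope in that direction = a·(-0.1736) + b·(-0.9848) = −0.05706.
Apparent dip = arctan|0.05706| = 3.27° (true dip is 4.5°, so apparent ≤ true as expected).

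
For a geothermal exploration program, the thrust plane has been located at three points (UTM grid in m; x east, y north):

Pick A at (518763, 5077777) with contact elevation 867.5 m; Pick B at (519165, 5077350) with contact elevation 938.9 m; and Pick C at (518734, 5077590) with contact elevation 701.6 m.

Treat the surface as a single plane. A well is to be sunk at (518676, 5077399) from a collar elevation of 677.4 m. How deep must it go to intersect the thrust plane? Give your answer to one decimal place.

Let the plane be z = a·x + b·y + c.
Pick B−Pick A: 402a − 427b = 71.4;  Pick C−Pick A: −29a − 187b = −165.9.
Solving gives a = 0.961557614, b = 0.738047215.
Then c = 867.5 − a·518763 − b·5077777 = −4245592.19.
At (518676, 5077399): z_contact = 498736.86 + 3747360.19 − 4245592.19 = 504.86 m.
Depth below ground = 677.4 − 504.86 = 172.5 m.

172.5 m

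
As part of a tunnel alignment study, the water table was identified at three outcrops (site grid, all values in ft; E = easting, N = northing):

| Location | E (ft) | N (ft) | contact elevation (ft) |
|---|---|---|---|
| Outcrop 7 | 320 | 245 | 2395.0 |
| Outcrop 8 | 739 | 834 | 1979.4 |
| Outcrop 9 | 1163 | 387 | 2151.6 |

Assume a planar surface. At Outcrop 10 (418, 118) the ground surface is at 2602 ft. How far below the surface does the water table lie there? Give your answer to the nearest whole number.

Let the plane be z = a·E + b·N + c.
Outcrop 8−Outcrop 7: 419a + 589b = −415.6;  Outcrop 9−Outcrop 7: 843a + 142b = −243.4.
Solving gives a = −0.19300, b = −0.56831.
Then c = 2395 − a·320 − b·245 = 2596.00.
At (418, 118): z_contact = −80.7 − 67.1 + 2596.00 = 2448.3 ft.
Depth below ground = 2602 − 2448.3 = 154 ft.

154 ft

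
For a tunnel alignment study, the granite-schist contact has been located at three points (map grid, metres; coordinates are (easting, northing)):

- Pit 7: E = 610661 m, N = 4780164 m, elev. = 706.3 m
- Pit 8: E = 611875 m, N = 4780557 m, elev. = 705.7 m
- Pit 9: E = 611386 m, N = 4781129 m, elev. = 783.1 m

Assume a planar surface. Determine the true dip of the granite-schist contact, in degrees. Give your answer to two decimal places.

6.35°

Let the plane be z = a·E + b·N + c.
Pit 8−Pit 7: 1214a + 393b = −0.6;  Pit 9−Pit 7: 725a + 965b = 76.8.
Solving gives a = −0.03470, b = 0.10565.
Gradient magnitude |∇z| = √(a² + b²) = √(0.00120 + 0.01116) = 0.11120.
True dip = arctan(0.11120) = 6.35°, dipping toward SSE (azimuth ≈ 162°).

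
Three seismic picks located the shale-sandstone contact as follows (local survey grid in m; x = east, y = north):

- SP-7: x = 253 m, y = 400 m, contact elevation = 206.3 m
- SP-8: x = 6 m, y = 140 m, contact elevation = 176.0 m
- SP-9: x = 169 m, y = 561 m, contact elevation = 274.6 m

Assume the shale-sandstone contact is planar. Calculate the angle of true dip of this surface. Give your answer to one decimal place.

20.7°

Let the plane be z = a·x + b·y + c.
SP-8−SP-7: −247a − 260b = −30.3;  SP-9−SP-7: −84a + 161b = 68.3.
Solving gives a = −0.20906, b = 0.31515.
Gradient magnitude |∇z| = √(a² + b²) = √(0.04371 + 0.09932) = 0.37819.
True dip = arctan(0.37819) = 20.7°, dipping toward SSE (azimuth ≈ 146°).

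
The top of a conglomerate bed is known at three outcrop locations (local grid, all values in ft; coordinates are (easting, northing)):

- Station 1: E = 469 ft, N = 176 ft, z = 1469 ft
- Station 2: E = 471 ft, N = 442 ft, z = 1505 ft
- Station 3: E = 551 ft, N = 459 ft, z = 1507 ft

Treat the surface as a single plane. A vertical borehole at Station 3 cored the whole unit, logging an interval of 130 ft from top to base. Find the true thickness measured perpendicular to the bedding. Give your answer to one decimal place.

128.8 ft

Two edge vectors: Station 1→Station 2 = (2, 266, 36), Station 1→Station 3 = (82, 283, 38).
Normal n = (Station 1→Station 2) × (Station 1→Station 3) = (-80, 2876, -21246).
So ∂z/∂E = −n_x/n_z = −0.00377 and ∂z/∂N = −n_y/n_z = 0.13537.
|∇z| = √(a²+b²) = 0.13542, so dip δ = arctan(0.13542) = 7.71°.
True thickness = vertical thickness × cos δ = 130 × cos 7.71° = 128.8 ft.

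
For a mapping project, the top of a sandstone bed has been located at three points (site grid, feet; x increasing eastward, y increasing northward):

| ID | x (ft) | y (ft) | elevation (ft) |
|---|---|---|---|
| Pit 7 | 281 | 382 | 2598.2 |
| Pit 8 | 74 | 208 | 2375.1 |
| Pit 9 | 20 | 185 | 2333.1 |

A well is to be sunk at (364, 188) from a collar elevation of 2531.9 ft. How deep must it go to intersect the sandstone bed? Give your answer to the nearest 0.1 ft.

35.1 ft

Two edge vectors: Pit 7→Pit 8 = (-207, -174, -223.1), Pit 7→Pit 9 = (-261, -197, -265.1).
Normal n = (Pit 7→Pit 8) × (Pit 7→Pit 9) = (2176.7, 3353.4, -4635).
So ∂z/∂x = −n_x/n_z = 0.46962 and ∂z/∂y = −n_y/n_z = 0.72350.
Intercept c from Pit 7: 2598.2 − 131.96 − 276.38 = 2189.86.
At (364, 188): z_contact = 170.94 + 136.02 + 2189.86 = 2496.82 ft.
Depth below ground = 2531.9 − 2496.82 = 35.1 ft.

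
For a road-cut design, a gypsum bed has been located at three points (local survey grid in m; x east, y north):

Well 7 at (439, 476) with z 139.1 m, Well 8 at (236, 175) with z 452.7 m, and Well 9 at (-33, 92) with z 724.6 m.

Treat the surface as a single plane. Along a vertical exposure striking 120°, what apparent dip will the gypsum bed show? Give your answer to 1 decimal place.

27.8°

Let the plane be z = a·x + b·y + c.
Well 8−Well 7: −203a − 301b = 313.6;  Well 9−Well 7: −472a − 384b = 585.5.
Solving gives a = −0.87045, b = −0.45481.
Unit vector along 120° is (sin 120°, cos 120°) = (0.8660, -0.5000).
Slope in that direction = a·(0.8660) + b·(-0.5000) = −0.52642.
Apparent dip = arctan|0.52642| = 27.8° (true dip is 44.5°, so apparent ≤ true as expected).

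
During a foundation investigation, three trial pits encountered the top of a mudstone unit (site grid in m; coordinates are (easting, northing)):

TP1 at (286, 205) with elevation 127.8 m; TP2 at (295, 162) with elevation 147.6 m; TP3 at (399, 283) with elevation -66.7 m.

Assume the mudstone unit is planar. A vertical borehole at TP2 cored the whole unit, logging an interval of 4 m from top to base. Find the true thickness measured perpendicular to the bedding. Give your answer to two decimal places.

2.30 m

Two edge vectors: TP1→TP2 = (9, -43, 19.8), TP1→TP3 = (113, 78, -194.5).
Normal n = (TP1→TP2) × (TP1→TP3) = (6819.1, 3987.9, 5561).
So ∂z/∂E = −n_x/n_z = −1.22624 and ∂z/∂N = −n_y/n_z = −0.71712.
|∇z| = √(a²+b²) = 1.42053, so dip δ = arctan(1.42053) = 54.86°.
True thickness = vertical thickness × cos δ = 4 × cos 54.86° = 2.30 m.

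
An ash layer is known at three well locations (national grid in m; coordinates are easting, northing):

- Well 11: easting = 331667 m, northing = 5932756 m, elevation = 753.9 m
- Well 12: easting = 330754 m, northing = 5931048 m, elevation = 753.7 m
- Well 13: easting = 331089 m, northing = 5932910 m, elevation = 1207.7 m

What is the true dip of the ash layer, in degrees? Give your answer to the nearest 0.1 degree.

37.9°

Two edge vectors: Well 11→Well 12 = (-913, -1708, -0.2), Well 11→Well 13 = (-578, 154, 453.8).
Normal n = (Well 11→Well 12) × (Well 11→Well 13) = (-775059.6, 414435, -1127826).
So ∂z/∂easting = −n_x/n_z = −0.68722 and ∂z/∂northing = −n_y/n_z = 0.36746.
Gradient magnitude |∇z| = √(a² + b²) = √(0.47227 + 0.13503) = 0.77929.
True dip = arctan(0.77929) = 37.9°, dipping toward ESE (azimuth ≈ 118°).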